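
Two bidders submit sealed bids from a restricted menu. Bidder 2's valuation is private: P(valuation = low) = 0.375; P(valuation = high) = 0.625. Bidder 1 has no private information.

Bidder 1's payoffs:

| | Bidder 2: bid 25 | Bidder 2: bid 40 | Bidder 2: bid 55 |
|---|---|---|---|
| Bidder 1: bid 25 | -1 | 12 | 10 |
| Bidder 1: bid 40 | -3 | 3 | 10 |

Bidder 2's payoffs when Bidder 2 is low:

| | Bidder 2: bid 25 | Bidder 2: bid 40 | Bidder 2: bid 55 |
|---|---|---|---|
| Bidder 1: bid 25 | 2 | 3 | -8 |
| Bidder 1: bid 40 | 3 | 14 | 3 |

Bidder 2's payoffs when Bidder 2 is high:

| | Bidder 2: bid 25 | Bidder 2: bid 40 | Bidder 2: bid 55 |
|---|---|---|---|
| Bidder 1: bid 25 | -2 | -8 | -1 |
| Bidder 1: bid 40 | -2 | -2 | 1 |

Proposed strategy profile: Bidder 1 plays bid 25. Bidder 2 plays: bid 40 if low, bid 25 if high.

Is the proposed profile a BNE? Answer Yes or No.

Bidder 1 plays bid 25: E[bid 25] = 0.375·(12) + 0.625·(-1) = 3.875; E[bid 40] = -0.75. Best-responding. ✓
Bidder 2 (valuation low), facing bid 25: bid 25 gives 2, bid 40 gives 3, bid 55 gives -8. Proposed bid 40 is best. ✓
Bidder 2 (valuation high), facing bid 25: bid 25 gives -2, bid 40 gives -8, bid 55 gives -1. Proposed bid 25 is not best — profitable deviation exists. ✗

No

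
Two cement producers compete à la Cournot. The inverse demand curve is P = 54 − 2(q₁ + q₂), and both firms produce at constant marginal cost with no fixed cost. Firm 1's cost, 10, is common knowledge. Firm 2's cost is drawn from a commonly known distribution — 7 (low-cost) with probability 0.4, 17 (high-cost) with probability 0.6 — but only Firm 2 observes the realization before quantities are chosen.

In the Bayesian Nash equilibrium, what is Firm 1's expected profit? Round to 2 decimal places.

Firm 2 with cost c maximizes (54 − 2(q₁+q₂) − c)·q₂, giving q₂(c) = (54 − c − 2q₁)/4.
E[c₂] = 0.4·7 + 0.6·17 = 13
Firm 1's FOC against E[q₂] yields q₁ = (54 − 2·10 + E[c₂])/6 = (54 − 20 + 13)/6 = 7.83333.
E[P] = 54 − 2·(q₁ + E[q₂]) = 25.6667; Firm 1's expected profit = (E[P] − 10)·q₁ = (25.6667 − 10)·7.83333 = 122.722.

122.72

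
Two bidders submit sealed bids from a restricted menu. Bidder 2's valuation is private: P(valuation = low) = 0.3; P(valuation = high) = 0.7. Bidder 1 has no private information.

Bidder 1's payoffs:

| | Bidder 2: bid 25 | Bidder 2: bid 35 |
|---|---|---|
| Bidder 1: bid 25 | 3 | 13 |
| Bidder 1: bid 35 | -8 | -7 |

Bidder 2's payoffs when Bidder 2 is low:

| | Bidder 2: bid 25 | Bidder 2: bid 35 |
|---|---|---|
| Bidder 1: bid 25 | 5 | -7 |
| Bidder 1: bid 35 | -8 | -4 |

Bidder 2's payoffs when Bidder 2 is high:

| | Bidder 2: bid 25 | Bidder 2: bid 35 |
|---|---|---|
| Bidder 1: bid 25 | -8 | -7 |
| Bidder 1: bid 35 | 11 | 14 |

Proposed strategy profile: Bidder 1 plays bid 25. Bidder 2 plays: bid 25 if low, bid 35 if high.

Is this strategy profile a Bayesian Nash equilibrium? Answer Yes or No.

Bidder 1 plays bid 25: E[bid 25] = 0.3·(3) + 0.7·(13) = 10; E[bid 35] = -7.3. Best-responding. ✓
Bidder 2 (valuation low), facing bid 25: bid 25 gives 5, bid 35 gives -7. Proposed bid 25 is best. ✓
Bidder 2 (valuation high), facing bid 25: bid 25 gives -8, bid 35 gives -7. Proposed bid 35 is best. ✓

Yes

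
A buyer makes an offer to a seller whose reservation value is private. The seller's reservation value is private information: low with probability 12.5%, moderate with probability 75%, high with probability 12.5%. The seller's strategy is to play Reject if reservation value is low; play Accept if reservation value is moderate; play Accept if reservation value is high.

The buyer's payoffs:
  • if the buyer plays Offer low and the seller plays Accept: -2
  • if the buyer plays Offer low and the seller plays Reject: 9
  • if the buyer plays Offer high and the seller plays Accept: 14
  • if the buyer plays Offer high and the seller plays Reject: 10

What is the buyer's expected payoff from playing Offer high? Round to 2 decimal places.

Take the expectation over the seller's reservation value, weighting each type's action by its prior probability.
E[Offer high] = 0.125·10 + 0.75·14 + 0.125·14 = 1.25 + 10.5 + 1.75 = 13.5

13.50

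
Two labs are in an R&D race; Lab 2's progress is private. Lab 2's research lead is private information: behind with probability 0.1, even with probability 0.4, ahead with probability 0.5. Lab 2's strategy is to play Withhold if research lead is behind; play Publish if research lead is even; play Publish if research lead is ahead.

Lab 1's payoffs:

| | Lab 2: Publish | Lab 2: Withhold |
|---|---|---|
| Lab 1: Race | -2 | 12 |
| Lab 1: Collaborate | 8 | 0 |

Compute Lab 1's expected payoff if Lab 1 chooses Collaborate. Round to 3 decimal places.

E[Collaborate] = 0.1·0 + 0.4·8 + 0.5·8 = 0 + 3.2 + 4 = 7.2

7.200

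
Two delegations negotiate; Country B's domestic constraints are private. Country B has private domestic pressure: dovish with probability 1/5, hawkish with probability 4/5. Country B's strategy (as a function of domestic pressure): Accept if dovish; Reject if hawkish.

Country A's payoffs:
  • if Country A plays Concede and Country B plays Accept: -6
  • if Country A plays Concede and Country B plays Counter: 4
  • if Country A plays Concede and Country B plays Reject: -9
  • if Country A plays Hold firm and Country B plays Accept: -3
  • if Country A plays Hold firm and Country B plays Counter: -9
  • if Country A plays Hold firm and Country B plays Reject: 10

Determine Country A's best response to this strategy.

Hold firm

E[Concede] = 1/5·(-6) + 4/5·(-9) = -42/5
E[Hold firm] = 1/5·(-3) + 4/5·(10) = 37/5
Best response: Hold firm (37/5 is the largest).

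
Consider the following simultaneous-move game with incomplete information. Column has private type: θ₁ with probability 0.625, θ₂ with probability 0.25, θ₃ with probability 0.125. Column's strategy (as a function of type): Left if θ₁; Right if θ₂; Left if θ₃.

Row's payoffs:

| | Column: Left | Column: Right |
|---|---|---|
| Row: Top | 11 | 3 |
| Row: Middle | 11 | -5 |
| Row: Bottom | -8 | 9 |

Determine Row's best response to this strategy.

Top

E[Top] = 0.625·(11) + 0.25·(3) + 0.125·(11) = 9
E[Middle] = 0.625·(11) + 0.25·(-5) + 0.125·(11) = 7
E[Bottom] = 0.625·(-8) + 0.25·(9) + 0.125·(-8) = -3.75
Best response: Top (9 is the largest).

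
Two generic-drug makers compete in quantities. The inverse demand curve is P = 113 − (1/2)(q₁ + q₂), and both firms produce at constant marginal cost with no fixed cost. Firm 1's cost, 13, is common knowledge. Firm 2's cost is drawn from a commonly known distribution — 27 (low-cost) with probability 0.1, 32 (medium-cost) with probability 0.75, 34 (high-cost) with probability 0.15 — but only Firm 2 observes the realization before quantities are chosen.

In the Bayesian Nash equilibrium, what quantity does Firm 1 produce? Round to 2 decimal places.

79.20

Type-c best response for Firm 2: q₂(c) = (113 − c) − q₁/2.
Firm 1 maximizes expected profit; its first-order condition is 113 − q₁ − (1/2)E[q₂] − 13 = 0.
Substituting E[q₂] and solving: E[c₂] = 31.8, so q₁ = (113 − 2·13 + 31.8)/(3/2) = 79.2.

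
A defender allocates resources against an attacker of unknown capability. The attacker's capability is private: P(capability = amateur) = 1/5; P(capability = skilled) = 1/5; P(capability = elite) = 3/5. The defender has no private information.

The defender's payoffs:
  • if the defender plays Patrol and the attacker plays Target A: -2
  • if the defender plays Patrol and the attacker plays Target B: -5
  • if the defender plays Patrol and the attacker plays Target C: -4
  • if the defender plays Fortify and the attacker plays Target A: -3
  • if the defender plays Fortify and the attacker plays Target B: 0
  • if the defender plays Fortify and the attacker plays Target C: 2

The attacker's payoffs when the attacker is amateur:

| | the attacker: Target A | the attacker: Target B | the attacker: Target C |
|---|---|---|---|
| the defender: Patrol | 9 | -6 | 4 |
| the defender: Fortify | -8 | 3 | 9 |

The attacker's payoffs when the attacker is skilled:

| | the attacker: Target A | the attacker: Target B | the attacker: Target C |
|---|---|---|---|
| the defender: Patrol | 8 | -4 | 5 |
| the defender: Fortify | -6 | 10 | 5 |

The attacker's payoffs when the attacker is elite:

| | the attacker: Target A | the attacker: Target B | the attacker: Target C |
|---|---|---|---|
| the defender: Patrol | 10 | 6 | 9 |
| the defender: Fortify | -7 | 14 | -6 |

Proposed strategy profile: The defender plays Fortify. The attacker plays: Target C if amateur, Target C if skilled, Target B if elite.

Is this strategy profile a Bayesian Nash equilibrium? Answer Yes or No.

The defender plays Fortify: E[Fortify] = 1/5·(2) + 1/5·(2) + 3/5·(0) = 4/5; E[Patrol] = -23/5. Best-responding. ✓
The attacker (capability amateur), facing Fortify: Target A gives -8, Target B gives 3, Target C gives 9. Proposed Target C is best. ✓
The attacker (capability skilled), facing Fortify: Target A gives -6, Target B gives 10, Target C gives 5. Proposed Target C is not best — profitable deviation exists. ✗
The attacker (capability elite), facing Fortify: Target A gives -7, Target B gives 14, Target C gives -6. Proposed Target B is best. ✓

No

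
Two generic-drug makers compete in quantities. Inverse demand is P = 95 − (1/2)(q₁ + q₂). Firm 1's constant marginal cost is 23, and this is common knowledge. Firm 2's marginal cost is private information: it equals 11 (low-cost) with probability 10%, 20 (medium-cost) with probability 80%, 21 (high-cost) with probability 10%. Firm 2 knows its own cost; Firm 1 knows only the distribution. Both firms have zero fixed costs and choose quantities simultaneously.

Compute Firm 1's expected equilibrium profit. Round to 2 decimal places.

1033.61

Each type of Firm 2 best-responds to q₁; Firm 1 best-responds to the expected q₂ over Firm 2's types.
Firm 2 with cost c maximizes (95 − (1/2)(q₁+q₂) − c)·q₂, giving q₂(c) = (95 − c − (1/2)q₁).
E[c₂] = 0.1·11 + 0.8·20 + 0.1·21 = 19.2
Firm 1's FOC against E[q₂] yields q₁ = (95 − 2·23 + E[c₂])/(3/2) = (95 − 46 + 19.2)/(3/2) = 45.4667.
E[P] = 95 − (1/2)·(q₁ + E[q₂]) = 45.7333; Firm 1's expected profit = (E[P] − 23)·q₁ = (45.7333 − 23)·45.4667 = 1033.61.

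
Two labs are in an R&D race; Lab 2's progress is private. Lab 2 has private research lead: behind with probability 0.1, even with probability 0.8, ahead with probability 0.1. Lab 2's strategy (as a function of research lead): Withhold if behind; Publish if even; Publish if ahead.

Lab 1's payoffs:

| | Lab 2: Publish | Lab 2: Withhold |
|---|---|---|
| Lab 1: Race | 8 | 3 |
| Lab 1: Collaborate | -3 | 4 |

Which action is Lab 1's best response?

Compute Lab 1's expected payoff for each action, taking the expectation over Lab 2's type.
E[Race] = 0.1·(3) + 0.8·(8) + 0.1·(8) = 7.5
E[Collaborate] = 0.1·(4) + 0.8·(-3) + 0.1·(-3) = -2.3
Best response: Race (7.5 is the largest).

Race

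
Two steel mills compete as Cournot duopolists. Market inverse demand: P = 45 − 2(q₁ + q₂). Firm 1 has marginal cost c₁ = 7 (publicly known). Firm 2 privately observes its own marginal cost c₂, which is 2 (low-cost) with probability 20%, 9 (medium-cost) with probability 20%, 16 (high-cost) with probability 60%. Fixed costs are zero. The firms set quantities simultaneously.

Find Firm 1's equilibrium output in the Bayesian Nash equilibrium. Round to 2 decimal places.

Type-c best response for Firm 2: q₂(c) = (45 − c)/4 − q₁/2.
Firm 1 maximizes expected profit; its first-order condition is 45 − 4q₁ − 2E[q₂] − 7 = 0.
Substituting E[q₂] and solving: E[c₂] = 11.8, so q₁ = (45 − 2·7 + 11.8)/6 = 7.13333.

7.13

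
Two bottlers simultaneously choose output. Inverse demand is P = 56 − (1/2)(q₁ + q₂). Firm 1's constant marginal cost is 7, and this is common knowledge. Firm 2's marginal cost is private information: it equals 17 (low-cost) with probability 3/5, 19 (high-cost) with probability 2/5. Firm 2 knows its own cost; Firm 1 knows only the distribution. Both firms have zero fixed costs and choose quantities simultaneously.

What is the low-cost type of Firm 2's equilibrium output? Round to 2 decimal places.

19.07

Type-c best response for Firm 2: q₂(c) = (56 − c) − q₁/2.
Firm 1 maximizes expected profit; its first-order condition is 56 − q₁ − (1/2)E[q₂] − 7 = 0.
Substituting E[q₂] and solving: E[c₂] = 17.8, so q₁ = (56 − 2·7 + 17.8)/(3/2) = 39.8667.
q₂(low-cost) = (56 − 17 − (1/2)·39.8667) = 19.0667.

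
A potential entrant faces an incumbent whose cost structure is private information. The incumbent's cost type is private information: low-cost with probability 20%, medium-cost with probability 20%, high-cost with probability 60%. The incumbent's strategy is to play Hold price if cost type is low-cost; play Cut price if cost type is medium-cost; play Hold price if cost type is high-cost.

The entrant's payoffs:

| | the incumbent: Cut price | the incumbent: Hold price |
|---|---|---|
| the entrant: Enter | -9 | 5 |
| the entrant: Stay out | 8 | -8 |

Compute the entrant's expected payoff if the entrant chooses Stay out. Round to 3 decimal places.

E[Stay out] = 0.2·(-8) + 0.2·8 + 0.6·(-8) = (-1.6) + 1.6 + (-4.8) = -4.8

-4.800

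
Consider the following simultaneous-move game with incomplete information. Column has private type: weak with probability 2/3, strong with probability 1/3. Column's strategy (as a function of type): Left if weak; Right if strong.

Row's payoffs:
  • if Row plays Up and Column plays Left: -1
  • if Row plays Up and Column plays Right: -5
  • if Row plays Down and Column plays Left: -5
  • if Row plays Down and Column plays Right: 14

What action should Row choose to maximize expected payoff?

E[Up] = 2/3·(-1) + 1/3·(-5) = -7/3
E[Down] = 2/3·(-5) + 1/3·(14) = 4/3
Best response: Down (4/3 is the largest).

Down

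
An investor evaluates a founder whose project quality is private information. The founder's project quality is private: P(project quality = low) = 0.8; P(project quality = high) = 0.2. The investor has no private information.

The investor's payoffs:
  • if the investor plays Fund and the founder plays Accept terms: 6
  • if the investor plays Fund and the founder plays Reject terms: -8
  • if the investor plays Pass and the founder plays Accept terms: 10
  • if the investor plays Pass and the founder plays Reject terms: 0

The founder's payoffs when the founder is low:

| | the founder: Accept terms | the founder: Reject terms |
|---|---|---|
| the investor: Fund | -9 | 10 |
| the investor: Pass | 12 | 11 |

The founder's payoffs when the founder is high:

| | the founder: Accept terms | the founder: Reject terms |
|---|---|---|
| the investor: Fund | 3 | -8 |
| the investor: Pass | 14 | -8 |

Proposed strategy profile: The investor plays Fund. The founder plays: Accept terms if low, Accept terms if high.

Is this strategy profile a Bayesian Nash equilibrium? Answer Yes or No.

No

The investor plays Fund: E[Fund] = 0.8·(6) + 0.2·(6) = 6; E[Pass] = 10. Not best-responding. ✗
The founder (project quality low), facing Fund: Accept terms gives -9, Reject terms gives 10. Proposed Accept terms is not best — profitable deviation exists. ✗
The founder (project quality high), facing Fund: Accept terms gives 3, Reject terms gives -8. Proposed Accept terms is best. ✓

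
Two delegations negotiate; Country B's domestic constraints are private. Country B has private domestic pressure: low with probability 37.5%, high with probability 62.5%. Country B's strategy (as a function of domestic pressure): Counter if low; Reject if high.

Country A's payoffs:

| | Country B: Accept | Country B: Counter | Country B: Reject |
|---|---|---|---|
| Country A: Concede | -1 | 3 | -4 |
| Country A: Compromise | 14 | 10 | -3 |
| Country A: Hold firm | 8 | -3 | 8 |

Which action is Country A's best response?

Hold firm

Compute Country A's expected payoff for each action, taking the expectation over Country B's type.
E[Concede] = 0.375·(3) + 0.625·(-4) = -1.375
E[Compromise] = 0.375·(10) + 0.625·(-3) = 1.875
E[Hold firm] = 0.375·(-3) + 0.625·(8) = 3.875
Best response: Hold firm (3.875 is the largest).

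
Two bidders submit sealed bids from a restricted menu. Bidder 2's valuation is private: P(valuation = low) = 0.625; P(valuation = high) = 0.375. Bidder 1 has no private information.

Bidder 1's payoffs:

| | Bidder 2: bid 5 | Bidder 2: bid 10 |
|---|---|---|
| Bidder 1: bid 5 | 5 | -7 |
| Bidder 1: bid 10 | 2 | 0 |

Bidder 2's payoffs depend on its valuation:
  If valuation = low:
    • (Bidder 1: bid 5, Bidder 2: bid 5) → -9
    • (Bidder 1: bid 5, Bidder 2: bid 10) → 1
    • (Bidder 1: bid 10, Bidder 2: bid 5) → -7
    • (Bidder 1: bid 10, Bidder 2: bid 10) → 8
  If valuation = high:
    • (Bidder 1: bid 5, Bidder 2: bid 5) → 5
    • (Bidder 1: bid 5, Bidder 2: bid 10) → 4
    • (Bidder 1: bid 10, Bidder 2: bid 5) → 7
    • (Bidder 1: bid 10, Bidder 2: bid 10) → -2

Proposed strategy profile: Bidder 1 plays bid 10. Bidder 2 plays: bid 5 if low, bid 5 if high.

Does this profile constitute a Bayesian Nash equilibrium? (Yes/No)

No

A profile is a BNE iff every type of every player is best-responding given beliefs about the other side.
Bidder 1 plays bid 10: E[bid 10] = 0.625·(2) + 0.375·(2) = 2; E[bid 5] = 5. Not best-responding. ✗
Bidder 2 (valuation low), facing bid 10: bid 5 gives -7, bid 10 gives 8. Proposed bid 5 is not best — profitable deviation exists. ✗
Bidder 2 (valuation high), facing bid 10: bid 5 gives 7, bid 10 gives -2. Proposed bid 5 is best. ✓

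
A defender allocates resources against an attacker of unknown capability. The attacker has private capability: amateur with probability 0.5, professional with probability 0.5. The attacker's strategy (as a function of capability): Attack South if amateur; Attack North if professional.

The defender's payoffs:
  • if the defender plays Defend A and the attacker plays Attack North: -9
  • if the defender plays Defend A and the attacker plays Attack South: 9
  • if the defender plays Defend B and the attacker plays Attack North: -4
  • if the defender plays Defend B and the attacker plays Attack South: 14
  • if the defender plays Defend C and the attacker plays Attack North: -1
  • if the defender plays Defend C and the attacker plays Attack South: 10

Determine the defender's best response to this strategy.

Defend B

E[Defend A] = 0.5·(9) + 0.5·(-9) = 0
E[Defend B] = 0.5·(14) + 0.5·(-4) = 5
E[Defend C] = 0.5·(10) + 0.5·(-1) = 4.5
Best response: Defend B (5 is the largest).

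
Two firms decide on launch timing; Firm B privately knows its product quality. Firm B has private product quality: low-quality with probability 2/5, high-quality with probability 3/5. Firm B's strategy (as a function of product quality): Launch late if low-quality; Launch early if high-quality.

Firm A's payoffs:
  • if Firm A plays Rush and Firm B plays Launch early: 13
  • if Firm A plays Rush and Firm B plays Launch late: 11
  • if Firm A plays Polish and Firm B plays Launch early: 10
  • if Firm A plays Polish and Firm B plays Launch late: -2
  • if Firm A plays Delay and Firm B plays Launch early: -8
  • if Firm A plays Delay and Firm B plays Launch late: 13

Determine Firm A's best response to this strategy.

Rush

E[Rush] = 2/5·(11) + 3/5·(13) = 61/5
E[Polish] = 2/5·(-2) + 3/5·(10) = 26/5
E[Delay] = 2/5·(13) + 3/5·(-8) = 2/5
Best response: Rush (61/5 is the largest).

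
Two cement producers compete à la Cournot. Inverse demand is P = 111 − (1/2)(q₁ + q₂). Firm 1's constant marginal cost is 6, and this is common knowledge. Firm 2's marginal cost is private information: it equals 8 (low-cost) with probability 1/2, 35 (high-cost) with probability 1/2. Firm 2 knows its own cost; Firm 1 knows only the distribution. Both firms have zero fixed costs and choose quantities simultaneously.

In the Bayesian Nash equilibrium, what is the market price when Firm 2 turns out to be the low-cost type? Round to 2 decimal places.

Type-c best response for Firm 2: q₂(c) = (111 − c) − q₁/2.
Firm 1 maximizes expected profit; its first-order condition is 111 − q₁ − (1/2)E[q₂] − 6 = 0.
Substituting E[q₂] and solving: E[c₂] = 21.5, so q₁ = (111 − 2·6 + 21.5)/(3/2) = 80.3333.
q₂(low-cost) = 62.8333, so P = 111 − (1/2)·(80.3333 + 62.8333) = 39.4167.

39.42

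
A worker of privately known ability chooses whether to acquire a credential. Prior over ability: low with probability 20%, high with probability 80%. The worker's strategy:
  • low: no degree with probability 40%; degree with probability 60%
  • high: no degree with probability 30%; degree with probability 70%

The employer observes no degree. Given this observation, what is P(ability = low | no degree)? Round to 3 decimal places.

0.250

P(no degree) = 0.2·0.4 + 0.8·0.3 = 0.32
P(low | no degree) = (0.2·0.4) / 0.32 = 0.08 / 0.32 = 0.25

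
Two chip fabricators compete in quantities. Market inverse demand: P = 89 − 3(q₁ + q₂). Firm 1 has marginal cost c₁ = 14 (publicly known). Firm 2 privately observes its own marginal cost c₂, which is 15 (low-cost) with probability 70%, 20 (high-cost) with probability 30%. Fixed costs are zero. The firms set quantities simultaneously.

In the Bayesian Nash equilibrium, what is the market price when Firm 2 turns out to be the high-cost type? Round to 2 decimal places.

41.58

Firm 2 with cost c maximizes (89 − 3(q₁+q₂) − c)·q₂, giving q₂(c) = (89 − c − 3q₁)/6.
E[c₂] = 0.7·15 + 0.3·20 = 16.5
Firm 1's FOC against E[q₂] yields q₁ = (89 − 2·14 + E[c₂])/9 = (89 − 28 + 16.5)/9 = 8.61111.
q₂(high-cost) = 7.19444, so P = 89 − 3·(8.61111 + 7.19444) = 41.5833.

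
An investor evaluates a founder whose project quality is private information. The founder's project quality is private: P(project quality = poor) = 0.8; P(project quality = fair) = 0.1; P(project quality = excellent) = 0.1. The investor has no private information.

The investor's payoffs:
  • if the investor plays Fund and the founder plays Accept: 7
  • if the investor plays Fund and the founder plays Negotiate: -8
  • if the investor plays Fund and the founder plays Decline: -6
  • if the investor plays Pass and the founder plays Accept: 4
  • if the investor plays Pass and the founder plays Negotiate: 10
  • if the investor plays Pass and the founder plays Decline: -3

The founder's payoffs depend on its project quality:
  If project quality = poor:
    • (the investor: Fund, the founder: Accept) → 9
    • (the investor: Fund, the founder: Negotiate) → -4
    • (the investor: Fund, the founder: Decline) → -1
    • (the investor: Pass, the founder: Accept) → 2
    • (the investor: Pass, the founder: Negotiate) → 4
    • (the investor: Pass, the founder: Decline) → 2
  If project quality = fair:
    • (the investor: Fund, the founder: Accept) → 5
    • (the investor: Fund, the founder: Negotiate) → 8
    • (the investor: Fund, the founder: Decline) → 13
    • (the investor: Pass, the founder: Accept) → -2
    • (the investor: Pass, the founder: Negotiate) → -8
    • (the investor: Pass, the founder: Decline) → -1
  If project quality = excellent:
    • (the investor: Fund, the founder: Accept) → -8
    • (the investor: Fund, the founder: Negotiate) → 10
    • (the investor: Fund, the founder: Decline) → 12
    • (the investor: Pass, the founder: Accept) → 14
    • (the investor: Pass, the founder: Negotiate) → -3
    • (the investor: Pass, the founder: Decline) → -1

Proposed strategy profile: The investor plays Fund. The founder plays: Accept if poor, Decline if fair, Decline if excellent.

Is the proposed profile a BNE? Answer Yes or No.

A profile is a BNE iff every type of every player is best-responding given beliefs about the other side.
The investor plays Fund: E[Fund] = 0.8·(7) + 0.1·(-6) + 0.1·(-6) = 4.4; E[Pass] = 2.6. Best-responding. ✓
The founder (project quality poor), facing Fund: Accept gives 9, Negotiate gives -4, Decline gives -1. Proposed Accept is best. ✓
The founder (project quality fair), facing Fund: Accept gives 5, Negotiate gives 8, Decline gives 13. Proposed Decline is best. ✓
The founder (project quality excellent), facing Fund: Accept gives -8, Negotiate gives 10, Decline gives 12. Proposed Decline is best. ✓

Yes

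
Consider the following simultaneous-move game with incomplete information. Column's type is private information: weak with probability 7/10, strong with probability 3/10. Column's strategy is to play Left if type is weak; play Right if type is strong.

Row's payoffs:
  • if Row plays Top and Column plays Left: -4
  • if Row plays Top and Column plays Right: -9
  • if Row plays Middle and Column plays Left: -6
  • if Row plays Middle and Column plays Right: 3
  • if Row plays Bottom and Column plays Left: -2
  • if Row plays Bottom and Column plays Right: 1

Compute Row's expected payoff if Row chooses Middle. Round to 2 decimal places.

E[Middle] = 7/10·(-6) + 3/10·3 = (-21/5) + 9/10 = -33/10

-3.30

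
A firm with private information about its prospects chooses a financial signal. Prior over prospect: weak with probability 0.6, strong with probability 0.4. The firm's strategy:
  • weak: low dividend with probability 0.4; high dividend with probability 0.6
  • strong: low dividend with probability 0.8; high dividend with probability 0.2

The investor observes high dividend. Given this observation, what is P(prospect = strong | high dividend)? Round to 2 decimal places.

0.18

P(high dividend) = 0.6·0.6 + 0.4·0.2 = 0.44
P(strong | high dividend) = (0.4·0.2) / 0.44 = 0.08 / 0.44 = 0.181818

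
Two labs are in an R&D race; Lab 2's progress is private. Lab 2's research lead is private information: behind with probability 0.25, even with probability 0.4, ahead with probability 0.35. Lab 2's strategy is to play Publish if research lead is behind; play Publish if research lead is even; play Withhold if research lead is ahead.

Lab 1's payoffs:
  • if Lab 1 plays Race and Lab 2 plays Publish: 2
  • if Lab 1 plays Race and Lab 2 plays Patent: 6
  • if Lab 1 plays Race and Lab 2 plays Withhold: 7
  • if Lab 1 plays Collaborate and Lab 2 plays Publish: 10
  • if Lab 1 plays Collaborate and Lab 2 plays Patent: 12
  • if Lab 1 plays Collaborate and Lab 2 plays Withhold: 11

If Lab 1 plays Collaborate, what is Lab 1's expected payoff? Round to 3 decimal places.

10.350

E[Collaborate] = 0.25·10 + 0.4·10 + 0.35·11 = 2.5 + 4 + 3.85 = 10.35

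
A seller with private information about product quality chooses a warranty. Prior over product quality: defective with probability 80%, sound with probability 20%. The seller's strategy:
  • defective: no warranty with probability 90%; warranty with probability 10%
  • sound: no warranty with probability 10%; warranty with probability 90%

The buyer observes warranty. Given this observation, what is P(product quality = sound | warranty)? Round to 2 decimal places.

0.69

P(warranty) = 0.8·0.1 + 0.2·0.9 = 0.26
P(sound | warranty) = (0.2·0.9) / 0.26 = 0.18 / 0.26 = 0.692308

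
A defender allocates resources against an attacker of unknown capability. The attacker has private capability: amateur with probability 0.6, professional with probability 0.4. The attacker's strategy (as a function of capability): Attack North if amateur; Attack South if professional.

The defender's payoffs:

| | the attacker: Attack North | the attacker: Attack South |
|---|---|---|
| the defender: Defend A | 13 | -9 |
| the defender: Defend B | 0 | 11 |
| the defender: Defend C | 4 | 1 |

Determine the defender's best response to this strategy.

Compute the defender's expected payoff for each action, taking the expectation over the attacker's type.
E[Defend A] = 0.6·(13) + 0.4·(-9) = 4.2
E[Defend B] = 0.6·(0) + 0.4·(11) = 4.4
E[Defend C] = 0.6·(4) + 0.4·(1) = 2.8
Best response: Defend B (4.4 is the largest).

Defend B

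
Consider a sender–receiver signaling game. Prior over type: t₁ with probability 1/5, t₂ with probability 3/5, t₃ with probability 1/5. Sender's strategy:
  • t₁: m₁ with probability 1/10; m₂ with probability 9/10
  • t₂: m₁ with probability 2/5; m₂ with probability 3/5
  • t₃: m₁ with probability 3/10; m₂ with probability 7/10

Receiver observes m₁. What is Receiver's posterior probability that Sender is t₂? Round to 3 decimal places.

P(m₁) = (1/5)·(1/10) + (3/5)·(2/5) + (1/5)·(3/10) = 8/25
P(t₂ | m₁) = ((3/5)·(2/5)) / (8/25) = (6/25) / (8/25) = 3/4

0.750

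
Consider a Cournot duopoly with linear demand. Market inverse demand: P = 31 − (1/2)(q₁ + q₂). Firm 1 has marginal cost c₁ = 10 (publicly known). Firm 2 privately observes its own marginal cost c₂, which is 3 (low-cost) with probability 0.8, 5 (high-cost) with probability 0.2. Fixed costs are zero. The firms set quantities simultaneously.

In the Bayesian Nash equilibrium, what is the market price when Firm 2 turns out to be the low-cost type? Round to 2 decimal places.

Each type of Firm 2 best-responds to q₁; Firm 1 best-responds to the expected q₂ over Firm 2's types.
Firm 2 with cost c maximizes (31 − (1/2)(q₁+q₂) − c)·q₂, giving q₂(c) = (31 − c − (1/2)q₁).
E[c₂] = 0.8·3 + 0.2·5 = 3.4
Firm 1's FOC against E[q₂] yields q₁ = (31 − 2·10 + E[c₂])/(3/2) = (31 − 20 + 3.4)/(3/2) = 9.6.
q₂(low-cost) = 23.2, so P = 31 − (1/2)·(9.6 + 23.2) = 14.6.

14.60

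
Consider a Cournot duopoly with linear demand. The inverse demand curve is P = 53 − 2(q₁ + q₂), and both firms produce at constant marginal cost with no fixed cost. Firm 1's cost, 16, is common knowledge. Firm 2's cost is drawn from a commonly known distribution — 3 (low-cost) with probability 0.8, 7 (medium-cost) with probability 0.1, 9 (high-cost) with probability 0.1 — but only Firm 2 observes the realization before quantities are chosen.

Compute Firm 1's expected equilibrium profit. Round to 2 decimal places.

Type-c best response for Firm 2: q₂(c) = (53 − c)/4 − q₁/2.
Firm 1 maximizes expected profit; its first-order condition is 53 − 4q₁ − 2E[q₂] − 16 = 0.
Substituting E[q₂] and solving: E[c₂] = 4, so q₁ = (53 − 2·16 + 4)/6 = 4.16667.
E[P] = 53 − 2·(q₁ + E[q₂]) = 24.3333; Firm 1's expected profit = (E[P] − 16)·q₁ = (24.3333 − 16)·4.16667 = 34.7222.

34.72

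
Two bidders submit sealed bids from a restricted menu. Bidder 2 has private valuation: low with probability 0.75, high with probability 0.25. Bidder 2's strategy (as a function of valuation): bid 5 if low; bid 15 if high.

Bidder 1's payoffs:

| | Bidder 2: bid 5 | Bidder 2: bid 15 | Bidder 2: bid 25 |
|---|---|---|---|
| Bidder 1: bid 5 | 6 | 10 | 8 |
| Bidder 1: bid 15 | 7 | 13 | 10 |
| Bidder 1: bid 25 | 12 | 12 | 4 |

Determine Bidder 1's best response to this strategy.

bid 25

Compute Bidder 1's expected payoff for each action, taking the expectation over Bidder 2's type.
E[bid 5] = 0.75·(6) + 0.25·(10) = 7
E[bid 15] = 0.75·(7) + 0.25·(13) = 8.5
E[bid 25] = 0.75·(12) + 0.25·(12) = 12
Best response: bid 25 (12 is the largest).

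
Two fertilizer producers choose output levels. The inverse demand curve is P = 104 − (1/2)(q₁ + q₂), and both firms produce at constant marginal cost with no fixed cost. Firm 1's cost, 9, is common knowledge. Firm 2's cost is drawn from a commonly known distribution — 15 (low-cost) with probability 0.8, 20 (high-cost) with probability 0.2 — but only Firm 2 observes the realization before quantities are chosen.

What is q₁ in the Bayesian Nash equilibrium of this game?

68

Firm 2 with cost c maximizes (104 − (1/2)(q₁+q₂) − c)·q₂, giving q₂(c) = (104 − c − (1/2)q₁).
E[c₂] = 0.8·15 + 0.2·20 = 16
Firm 1's FOC against E[q₂] yields q₁ = (104 − 2·9 + E[c₂])/(3/2) = (104 − 18 + 16)/(3/2) = 68.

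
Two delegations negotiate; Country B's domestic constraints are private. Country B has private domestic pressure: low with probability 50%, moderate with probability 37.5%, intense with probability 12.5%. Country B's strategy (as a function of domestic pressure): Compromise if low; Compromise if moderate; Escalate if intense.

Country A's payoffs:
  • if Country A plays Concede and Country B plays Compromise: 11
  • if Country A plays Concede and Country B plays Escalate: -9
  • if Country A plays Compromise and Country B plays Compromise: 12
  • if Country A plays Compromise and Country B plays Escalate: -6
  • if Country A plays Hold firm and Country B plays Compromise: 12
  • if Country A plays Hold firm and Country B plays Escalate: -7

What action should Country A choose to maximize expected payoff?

E[Concede] = 0.5·(11) + 0.375·(11) + 0.125·(-9) = 8.5
E[Compromise] = 0.5·(12) + 0.375·(12) + 0.125·(-6) = 9.75
E[Hold firm] = 0.5·(12) + 0.375·(12) + 0.125·(-7) = 9.625
Best response: Compromise (9.75 is the largest).

Compromise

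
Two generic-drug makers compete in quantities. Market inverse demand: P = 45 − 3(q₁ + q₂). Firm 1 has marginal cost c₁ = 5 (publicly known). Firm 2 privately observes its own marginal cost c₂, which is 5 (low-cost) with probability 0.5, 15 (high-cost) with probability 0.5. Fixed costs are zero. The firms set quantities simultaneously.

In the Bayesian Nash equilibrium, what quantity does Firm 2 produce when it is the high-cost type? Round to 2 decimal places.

Firm 2 with cost c maximizes (45 − 3(q₁+q₂) − c)·q₂, giving q₂(c) = (45 − c − 3q₁)/6.
E[c₂] = 0.5·5 + 0.5·15 = 10
Firm 1's FOC against E[q₂] yields q₁ = (45 − 2·5 + E[c₂])/9 = (45 − 10 + 10)/9 = 5.
q₂(high-cost) = (45 − 15 − 3·5)/6 = 2.5.

2.50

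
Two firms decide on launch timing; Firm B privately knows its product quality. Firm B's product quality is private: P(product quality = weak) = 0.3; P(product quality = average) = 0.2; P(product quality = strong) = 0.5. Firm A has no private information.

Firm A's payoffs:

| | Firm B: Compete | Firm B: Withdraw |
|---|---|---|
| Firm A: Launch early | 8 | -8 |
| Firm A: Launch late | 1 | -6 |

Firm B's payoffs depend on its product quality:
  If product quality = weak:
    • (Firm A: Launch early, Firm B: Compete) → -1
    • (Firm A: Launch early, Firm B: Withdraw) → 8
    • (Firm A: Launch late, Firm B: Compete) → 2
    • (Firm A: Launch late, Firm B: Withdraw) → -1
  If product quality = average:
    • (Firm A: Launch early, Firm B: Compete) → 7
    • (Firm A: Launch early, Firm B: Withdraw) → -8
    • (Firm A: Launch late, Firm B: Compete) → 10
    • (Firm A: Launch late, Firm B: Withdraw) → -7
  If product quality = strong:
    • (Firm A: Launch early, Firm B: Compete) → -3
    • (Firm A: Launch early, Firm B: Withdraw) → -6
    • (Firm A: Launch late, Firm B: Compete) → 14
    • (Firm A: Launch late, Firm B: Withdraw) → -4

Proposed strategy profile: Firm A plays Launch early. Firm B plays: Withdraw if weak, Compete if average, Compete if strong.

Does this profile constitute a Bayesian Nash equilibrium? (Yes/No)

Yes

Firm A plays Launch early: E[Launch early] = 0.3·(-8) + 0.2·(8) + 0.5·(8) = 3.2; E[Launch late] = -1.1. Best-responding. ✓
Firm B (product quality weak), facing Launch early: Compete gives -1, Withdraw gives 8. Proposed Withdraw is best. ✓
Firm B (product quality average), facing Launch early: Compete gives 7, Withdraw gives -8. Proposed Compete is best. ✓
Firm B (product quality strong), facing Launch early: Compete gives -3, Withdraw gives -6. Proposed Compete is best. ✓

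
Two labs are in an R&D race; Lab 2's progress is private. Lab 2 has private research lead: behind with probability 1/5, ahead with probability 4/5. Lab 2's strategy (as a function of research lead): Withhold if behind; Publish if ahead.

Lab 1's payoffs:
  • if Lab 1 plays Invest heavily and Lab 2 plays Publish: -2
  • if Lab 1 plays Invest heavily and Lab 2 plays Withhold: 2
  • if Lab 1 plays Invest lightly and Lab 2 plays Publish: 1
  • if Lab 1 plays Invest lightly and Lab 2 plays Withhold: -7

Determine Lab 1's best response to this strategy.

E[Invest heavily] = 1/5·(2) + 4/5·(-2) = -6/5
E[Invest lightly] = 1/5·(-7) + 4/5·(1) = -3/5
Best response: Invest lightly (-3/5 is the largest).

Invest lightly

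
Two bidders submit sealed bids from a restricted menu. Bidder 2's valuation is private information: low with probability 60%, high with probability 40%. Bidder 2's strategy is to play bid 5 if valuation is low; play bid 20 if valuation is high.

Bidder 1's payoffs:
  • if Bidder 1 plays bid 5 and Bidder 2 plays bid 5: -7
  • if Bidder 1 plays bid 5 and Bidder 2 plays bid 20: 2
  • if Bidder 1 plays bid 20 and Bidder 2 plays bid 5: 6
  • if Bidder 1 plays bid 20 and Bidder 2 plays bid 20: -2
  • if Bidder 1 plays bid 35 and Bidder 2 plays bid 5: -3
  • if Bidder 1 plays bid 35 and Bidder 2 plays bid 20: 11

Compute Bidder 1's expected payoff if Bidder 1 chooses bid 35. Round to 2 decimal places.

2.60

E[bid 35] = 0.6·(-3) + 0.4·11 = (-1.8) + 4.4 = 2.6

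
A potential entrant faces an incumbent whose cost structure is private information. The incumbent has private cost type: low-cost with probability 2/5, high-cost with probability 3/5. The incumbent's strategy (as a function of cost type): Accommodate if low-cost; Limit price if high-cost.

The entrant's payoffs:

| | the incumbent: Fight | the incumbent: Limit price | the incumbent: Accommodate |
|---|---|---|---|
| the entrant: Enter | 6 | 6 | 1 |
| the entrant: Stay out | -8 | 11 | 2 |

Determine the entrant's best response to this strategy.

Stay out

E[Enter] = 2/5·(1) + 3/5·(6) = 4
E[Stay out] = 2/5·(2) + 3/5·(11) = 37/5
Best response: Stay out (37/5 is the largest).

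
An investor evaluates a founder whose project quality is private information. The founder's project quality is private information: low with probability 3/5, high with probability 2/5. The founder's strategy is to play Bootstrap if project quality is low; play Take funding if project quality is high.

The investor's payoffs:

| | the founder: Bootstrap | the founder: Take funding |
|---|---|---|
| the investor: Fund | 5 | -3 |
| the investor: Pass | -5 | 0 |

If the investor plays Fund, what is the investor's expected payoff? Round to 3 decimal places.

1.800

Take the expectation over the founder's project quality, weighting each type's action by its prior probability.
E[Fund] = 3/5·5 + 2/5·(-3) = 3 + (-6/5) = 9/5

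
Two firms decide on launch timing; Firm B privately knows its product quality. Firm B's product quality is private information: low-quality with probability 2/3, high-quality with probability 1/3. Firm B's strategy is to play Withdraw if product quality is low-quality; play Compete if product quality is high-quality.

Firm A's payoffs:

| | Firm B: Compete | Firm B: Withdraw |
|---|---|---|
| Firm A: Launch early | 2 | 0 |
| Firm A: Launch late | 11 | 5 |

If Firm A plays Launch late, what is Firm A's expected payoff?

7

E[Launch late] = 2/3·5 + 1/3·11 = 10/3 + 11/3 = 7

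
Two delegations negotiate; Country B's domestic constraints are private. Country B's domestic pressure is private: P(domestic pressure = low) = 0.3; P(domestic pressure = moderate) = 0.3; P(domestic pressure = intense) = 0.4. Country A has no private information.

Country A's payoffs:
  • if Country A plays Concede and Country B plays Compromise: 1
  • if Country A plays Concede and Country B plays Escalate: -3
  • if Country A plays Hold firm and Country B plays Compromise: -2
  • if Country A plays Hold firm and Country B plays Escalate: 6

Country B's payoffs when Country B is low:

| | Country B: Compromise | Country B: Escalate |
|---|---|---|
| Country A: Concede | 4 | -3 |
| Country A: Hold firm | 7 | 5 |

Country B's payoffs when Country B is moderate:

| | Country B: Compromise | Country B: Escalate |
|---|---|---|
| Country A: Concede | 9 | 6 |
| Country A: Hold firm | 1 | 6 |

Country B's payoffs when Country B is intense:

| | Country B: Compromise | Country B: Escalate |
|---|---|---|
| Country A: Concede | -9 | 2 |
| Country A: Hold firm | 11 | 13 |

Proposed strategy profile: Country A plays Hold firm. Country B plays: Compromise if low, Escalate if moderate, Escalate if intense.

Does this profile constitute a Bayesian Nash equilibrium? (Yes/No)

Country A plays Hold firm: E[Hold firm] = 0.3·(-2) + 0.3·(6) + 0.4·(6) = 3.6; E[Concede] = -1.8. Best-responding. ✓
Country B (domestic pressure low), facing Hold firm: Compromise gives 7, Escalate gives 5. Proposed Compromise is best. ✓
Country B (domestic pressure moderate), facing Hold firm: Compromise gives 1, Escalate gives 6. Proposed Escalate is best. ✓
Country B (domestic pressure intense), facing Hold firm: Compromise gives 11, Escalate gives 13. Proposed Escalate is best. ✓

Yes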